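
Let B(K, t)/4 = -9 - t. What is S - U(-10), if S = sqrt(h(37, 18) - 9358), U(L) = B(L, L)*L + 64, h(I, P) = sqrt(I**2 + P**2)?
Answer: -24 + I*sqrt(9358 - sqrt(1693)) ≈ -24.0 + 96.524*I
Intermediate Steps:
B(K, t) = -36 - 4*t (B(K, t) = 4*(-9 - t) = -36 - 4*t)
U(L) = 64 + L*(-36 - 4*L) (U(L) = (-36 - 4*L)*L + 64 = L*(-36 - 4*L) + 64 = 64 + L*(-36 - 4*L))
S = sqrt(-9358 + sqrt(1693)) (S = sqrt(sqrt(37**2 + 18**2) - 9358) = sqrt(sqrt(1369 + 324) - 9358) = sqrt(sqrt(1693) - 9358) = sqrt(-9358 + sqrt(1693)) ≈ 96.524*I)
S - U(-10) = sqrt(-9358 + sqrt(1693)) - (64 - 4*(-10)*(9 - 10)) = sqrt(-9358 + sqrt(1693)) - (64 - 4*(-10)*(-1)) = sqrt(-9358 + sqrt(1693)) - (64 - 40) = sqrt(-9358 + sqrt(1693)) - 1*24 = sqrt(-9358 + sqrt(1693)) - 24 = -24 + sqrt(-9358 + sqrt(1693))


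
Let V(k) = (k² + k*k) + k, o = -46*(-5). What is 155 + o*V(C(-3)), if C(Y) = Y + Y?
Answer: 15335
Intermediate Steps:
o = 230
C(Y) = 2*Y
V(k) = k + 2*k² (V(k) = (k² + k²) + k = 2*k² + k = k + 2*k²)
155 + o*V(C(-3)) = 155 + 230*((2*(-3))*(1 + 2*(2*(-3)))) = 155 + 230*(-6*(1 + 2*(-6))) = 155 + 230*(-6*(1 - 12)) = 155 + 230*(-6*(-11)) = 155 + 230*66 = 155 + 15180 = 15335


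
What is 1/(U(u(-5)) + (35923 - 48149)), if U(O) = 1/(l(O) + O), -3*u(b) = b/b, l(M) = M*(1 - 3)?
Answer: -1/12223 ≈ -8.1813e-5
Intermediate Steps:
l(M) = -2*M (l(M) = M*(-2) = -2*M)
u(b) = -⅓ (u(b) = -b/(3*b) = -⅓*1 = -⅓)
U(O) = -1/O (U(O) = 1/(-2*O + O) = 1/(-O) = -1/O)
1/(U(u(-5)) + (35923 - 48149)) = 1/(-1/(-⅓) + (35923 - 48149)) = 1/(-1*(-3) - 12226) = 1/(3 - 12226) = 1/(-12223) = -1/12223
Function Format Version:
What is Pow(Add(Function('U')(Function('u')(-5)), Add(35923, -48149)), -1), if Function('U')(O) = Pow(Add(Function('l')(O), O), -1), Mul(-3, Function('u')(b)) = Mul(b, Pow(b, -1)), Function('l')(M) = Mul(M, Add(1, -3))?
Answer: Rational(-1, 12223) ≈ -8.1813e-5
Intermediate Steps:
Function('l')(M) = Mul(-2, M) (Function('l')(M) = Mul(M, -2) = Mul(-2, M))
Function('u')(b) = Rational(-1, 3) (Function('u')(b) = Mul(Rational(-1, 3), Mul(b, Pow(b, -1))) = Mul(Rational(-1, 3), 1) = Rational(-1, 3))
Function('U')(O) = Mul(-1, Pow(O, -1)) (Function('U')(O) = Pow(Add(Mul(-2, O), O), -1) = Pow(Mul(-1, O), -1) = Mul(-1, Pow(O, -1)))
Pow(Add(Function('U')(Function('u')(-5)), Add(35923, -48149)), -1) = Pow(Add(Mul(-1, Pow(Rational(-1, 3), -1)), Add(35923, -48149)), -1) = Pow(Add(Mul(-1, -3), -12226), -1) = Pow(Add(3, -12226), -1) = Pow(-12223, -1) = Rational(-1, 12223)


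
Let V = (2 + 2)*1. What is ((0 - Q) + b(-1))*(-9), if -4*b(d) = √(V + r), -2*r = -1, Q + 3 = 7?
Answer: 36 + 27*√2/8 ≈ 40.773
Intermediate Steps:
Q = 4 (Q = -3 + 7 = 4)
r = ½ (r = -½*(-1) = ½ ≈ 0.50000)
V = 4 (V = 4*1 = 4)
b(d) = -3*√2/8 (b(d) = -√(4 + ½)/4 = -3*√2/8)
((0 - Q) + b(-1))*(-9) = ((0 - 1*4) - 3*√2/8)*(-9) = ((0 - 4) - 3*√2/8)*(-9) = (-4 - 3*√2/8)*(-9) = 36 + 27*√2/8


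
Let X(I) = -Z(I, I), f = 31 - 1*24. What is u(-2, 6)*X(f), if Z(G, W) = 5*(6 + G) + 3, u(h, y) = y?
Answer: -408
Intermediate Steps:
Z(G, W) = 33 + 5*G (Z(G, W) = (30 + 5*G) + 3 = 33 + 5*G)
f = 7 (f = 31 - 24 = 7)
X(I) = -33 - 5*I (X(I) = -(33 + 5*I) = -33 - 5*I)
u(-2, 6)*X(f) = 6*(-33 - 5*7) = 6*(-33 - 35) = 6*(-68) = -408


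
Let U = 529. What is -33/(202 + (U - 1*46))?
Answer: -33/685 ≈ -0.048175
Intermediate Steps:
-33/(202 + (U - 1*46)) = -33/(202 + (529 - 1*46)) = -33/(202 + (529 - 46)) = -33/(202 + 483) = -33/685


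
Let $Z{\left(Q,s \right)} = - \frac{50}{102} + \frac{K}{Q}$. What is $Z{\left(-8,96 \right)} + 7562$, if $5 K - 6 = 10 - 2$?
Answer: $\frac{7712383}{1020} \approx 7561.2$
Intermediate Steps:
$K = \frac{14}{5}$ ($K = \frac{6}{5} + \frac{10 - 2}{5} = \frac{6}{5} + \frac{1}{5} \cdot 8 = \frac{6}{5} + \frac{8}{5} = \frac{14}{5} \approx 2.8$)
$Z{\left(Q,s \right)} = - \frac{25}{51} + \frac{14}{5 Q}$ ($Z{\left(Q,s \right)} = - \frac{50}{102} + \frac{14}{5 Q} = \left(-50\right) \frac{1}{102} + \frac{14}{5 Q} = - \frac{25}{51} + \frac{14}{5 Q}$)
$Z{\left(-8,96 \right)} + 7562 = \frac{714 - -1000}{255 \left(-8\right)} + 7562 = \frac{1}{255} \left(- \frac{1}{8}\right) \left(714 + 1000\right) + 7562 = \frac{1}{255} \left(- \frac{1}{8}\right) 1714 + 7562 = - \frac{857}{1020} + 7562 = \frac{7712383}{1020}$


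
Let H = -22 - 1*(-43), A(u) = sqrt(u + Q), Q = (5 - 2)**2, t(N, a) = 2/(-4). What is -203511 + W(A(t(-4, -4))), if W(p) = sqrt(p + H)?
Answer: -203511 + sqrt(84 + 2*sqrt(34))/2 ≈ -2.0351e+5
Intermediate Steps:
t(N, a) = -1/2 (t(N, a) = 2*(-1/4) = -1/2)
Q = 9 (Q = 3**2 = 9)
A(u) = sqrt(9 + u) (A(u) = sqrt(u + 9) = sqrt(9 + u))
H = 21 (H = -22 + 43 = 21)
W(p) = sqrt(21 + p) (W(p) = sqrt(p + 21) = sqrt(21 + p))
-203511 + W(A(t(-4, -4))) = -203511 + sqrt(21 + sqrt(9 - 1/2)) = -203511 + sqrt(21 + sqrt(17/2)) = -203511 + sqrt(21 + sqrt(34)/2)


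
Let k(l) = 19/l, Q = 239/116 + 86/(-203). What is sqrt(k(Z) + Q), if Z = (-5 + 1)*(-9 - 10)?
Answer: sqrt(77749)/203 ≈ 1.3736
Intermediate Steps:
Q = 1329/812 (Q = 239*(1/116) + 86*(-1/203) = 239/116 - 86/203 = 1329/812 ≈ 1.6367)
Z = 76 (Z = -4*(-19) = 76)
sqrt(k(Z) + Q) = sqrt(19/76 + 1329/812) = sqrt(19*(1/76) + 1329/812) = sqrt(1/4 + 1329/812) = sqrt(383/203) = sqrt(77749)/203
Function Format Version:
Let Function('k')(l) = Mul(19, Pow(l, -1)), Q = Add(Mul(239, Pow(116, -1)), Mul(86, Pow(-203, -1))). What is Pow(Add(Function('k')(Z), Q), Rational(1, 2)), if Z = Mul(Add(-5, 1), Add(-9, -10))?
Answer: Mul(Rational(1, 203), Pow(77749, Rational(1, 2))) ≈ 1.3736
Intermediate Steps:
Q = Rational(1329, 812) (Q = Add(Mul(239, Rational(1, 116)), Mul(86, Rational(-1, 203))) = Add(Rational(239, 116), Rational(-86, 203)) = Rational(1329, 812) ≈ 1.6367)
Z = 76 (Z = Mul(-4, -19) = 76)
Pow(Add(Function('k')(Z), Q), Rational(1, 2)) = Pow(Add(Mul(19, Pow(76, -1)), Rational(1329, 812)), Rational(1, 2)) = Pow(Add(Mul(19, Rational(1, 76)), Rational(1329, 812)), Rational(1, 2)) = Pow(Add(Rational(1, 4), Rational(1329, 812)), Rational(1, 2)) = Pow(Rational(383, 203), Rational(1, 2)) = Mul(Rational(1, 203), Pow(77749, Rational(1, 2)))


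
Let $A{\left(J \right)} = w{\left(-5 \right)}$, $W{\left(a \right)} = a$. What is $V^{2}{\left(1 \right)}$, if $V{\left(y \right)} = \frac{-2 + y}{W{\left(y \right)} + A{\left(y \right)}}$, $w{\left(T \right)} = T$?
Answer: $\frac{1}{16} \approx 0.0625$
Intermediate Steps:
$A{\left(J \right)} = -5$
$V{\left(y \right)} = \frac{-2 + y}{-5 + y}$ ($V{\left(y \right)} = \frac{-2 + y}{y - 5} = \frac{-2 + y}{-5 + y}$)
$V^{2}{\left(1 \right)} = \left(\frac{-2 + 1}{-5 + 1}\right)^{2} = \left(\frac{1}{-4} \left(-1\right)\right)^{2} = \left(\left(- \frac{1}{4}\right) \left(-1\right)\right)^{2} = \left(\frac{1}{4}\right)^{2} = \frac{1}{16}$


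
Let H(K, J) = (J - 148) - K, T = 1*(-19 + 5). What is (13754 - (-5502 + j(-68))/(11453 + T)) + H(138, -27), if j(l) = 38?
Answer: 153757063/11439 ≈ 13441.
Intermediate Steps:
T = -14 (T = 1*(-14) = -14)
H(K, J) = -148 + J - K (H(K, J) = (-148 + J) - K = -148 + J - K)
(13754 - (-5502 + j(-68))/(11453 + T)) + H(138, -27) = (13754 - (-5502 + 38)/(11453 - 14)) + (-148 - 27 - 1*138) = (13754 - (-5464)/11439) + (-148 - 27 - 138) = (13754 - (-5464)/11439) - 313 = (13754 - 1*(-5464/11439)) - 313 = (13754 + 5464/11439) - 313 = 157337470/11439 - 313 = 153757063/11439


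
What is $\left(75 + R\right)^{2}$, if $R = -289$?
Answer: $45796$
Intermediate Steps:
$\left(75 + R\right)^{2} = \left(75 - 289\right)^{2} = \left(-214\right)^{2} = 45796$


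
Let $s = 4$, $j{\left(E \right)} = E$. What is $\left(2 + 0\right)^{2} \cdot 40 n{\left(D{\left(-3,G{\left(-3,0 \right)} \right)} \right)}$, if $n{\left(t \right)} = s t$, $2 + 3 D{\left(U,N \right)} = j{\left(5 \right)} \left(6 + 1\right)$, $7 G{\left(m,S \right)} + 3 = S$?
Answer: $7040$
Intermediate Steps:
$G{\left(m,S \right)} = - \frac{3}{7} + \frac{S}{7}$
$D{\left(U,N \right)} = 11$ ($D{\left(U,N \right)} = - \frac{2}{3} + \frac{5 \left(6 + 1\right)}{3} = - \frac{2}{3} + \frac{5 \cdot 7}{3} = - \frac{2}{3} + \frac{1}{3} \cdot 35 = - \frac{2}{3} + \frac{35}{3} = 11$)
$n{\left(t \right)} = 4 t$
$\left(2 + 0\right)^{2} \cdot 40 n{\left(D{\left(-3,G{\left(-3,0 \right)} \right)} \right)} = \left(2 + 0\right)^{2} \cdot 40 \cdot 4 \cdot 11 = 2^{2} \cdot 40 \cdot 44 = 4 \cdot 40 \cdot 44 = 160 \cdot 44 = 7040$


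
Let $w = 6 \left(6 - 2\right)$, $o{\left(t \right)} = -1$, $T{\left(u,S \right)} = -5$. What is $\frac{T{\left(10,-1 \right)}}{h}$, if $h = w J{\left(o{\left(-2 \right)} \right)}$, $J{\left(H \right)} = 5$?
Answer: $- \frac{1}{24} \approx -0.041667$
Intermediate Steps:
$w = 24$ ($w = 6 \cdot 4 = 24$)
$h = 120$ ($h = 24 \cdot 5 = 120$)
$\frac{T{\left(10,-1 \right)}}{h} = - \frac{5}{120} = \left(-5\right) \frac{1}{120} = - \frac{1}{24}$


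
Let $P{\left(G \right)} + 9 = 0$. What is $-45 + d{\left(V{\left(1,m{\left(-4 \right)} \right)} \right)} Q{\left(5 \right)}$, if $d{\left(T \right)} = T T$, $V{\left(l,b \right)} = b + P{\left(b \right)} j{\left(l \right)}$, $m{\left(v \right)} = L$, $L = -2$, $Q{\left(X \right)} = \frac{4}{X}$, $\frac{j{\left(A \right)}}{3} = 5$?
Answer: $\frac{74851}{5} \approx 14970.0$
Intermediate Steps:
$j{\left(A \right)} = 15$ ($j{\left(A \right)} = 3 \cdot 5 = 15$)
$P{\left(G \right)} = -9$ ($P{\left(G \right)} = -9 + 0 = -9$)
$m{\left(v \right)} = -2$
$V{\left(l,b \right)} = -135 + b$ ($V{\left(l,b \right)} = b - 135 = -135 + b$)
$d{\left(T \right)} = T^{2}$
$-45 + d{\left(V{\left(1,m{\left(-4 \right)} \right)} \right)} Q{\left(5 \right)} = -45 + \left(-135 - 2\right)^{2} \cdot \frac{4}{5} = -45 + \left(-137\right)^{2} \cdot 4 \cdot \frac{1}{5} = -45 + 18769 \cdot \frac{4}{5} = -45 + \frac{75076}{5} = \frac{74851}{5}$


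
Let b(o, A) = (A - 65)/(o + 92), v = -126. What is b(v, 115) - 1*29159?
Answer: -495728/17 ≈ -29160.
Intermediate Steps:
b(o, A) = (-65 + A)/(92 + o)
b(v, 115) - 1*29159 = (-65 + 115)/(92 - 126) - 1*29159 = 50/(-34) - 29159 = -1/34*50 - 29159 = -25/17 - 29159 = -495728/17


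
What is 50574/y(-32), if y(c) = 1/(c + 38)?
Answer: 303444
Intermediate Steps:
y(c) = 1/(38 + c)
50574/y(-32) = 50574/(1/(38 - 32)) = 50574/(1/6) = 50574/(⅙) = 50574*6 = 303444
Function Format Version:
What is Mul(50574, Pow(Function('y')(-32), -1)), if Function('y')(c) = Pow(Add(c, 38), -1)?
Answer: 303444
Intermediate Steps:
Function('y')(c) = Pow(Add(38, c), -1)
Mul(50574, Pow(Function('y')(-32), -1)) = Mul(50574, Pow(Pow(Add(38, -32), -1), -1)) = Mul(50574, Pow(Pow(6, -1), -1)) = Mul(50574, Pow(Rational(1, 6), -1)) = Mul(50574, 6) = 303444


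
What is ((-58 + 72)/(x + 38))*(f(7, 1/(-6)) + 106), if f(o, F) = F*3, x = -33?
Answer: 1477/5 ≈ 295.40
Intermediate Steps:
f(o, F) = 3*F
((-58 + 72)/(x + 38))*(f(7, 1/(-6)) + 106) = ((-58 + 72)/(-33 + 38))*(3/(-6) + 106) = (14/5)*(3*(-⅙) + 106) = (14*(⅕))*(-½ + 106) = (14/5)*(211/2) = 1477/5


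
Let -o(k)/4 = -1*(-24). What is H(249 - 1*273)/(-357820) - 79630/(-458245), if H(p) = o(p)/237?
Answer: 112548899262/647678442305 ≈ 0.17377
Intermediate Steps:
o(k) = -96 (o(k) = -(-4)*(-24) = -4*24 = -96)
H(p) = -32/79 (H(p) = -96/237 = -96*1/237 = -32/79)
H(249 - 1*273)/(-357820) - 79630/(-458245) = -32/79/(-357820) - 79630/(-458245) = -32/79*(-1/357820) - 79630*(-1/458245) = 8/7066945 + 15926/91649 = 112548899262/647678442305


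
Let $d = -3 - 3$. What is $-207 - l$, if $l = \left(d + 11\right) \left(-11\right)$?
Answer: $-152$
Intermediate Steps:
$d = -6$
$l = -55$ ($l = \left(-6 + 11\right) \left(-11\right) = 5 \left(-11\right) = -55$)
$-207 - l = -207 - -55 = -207 + 55 = -152$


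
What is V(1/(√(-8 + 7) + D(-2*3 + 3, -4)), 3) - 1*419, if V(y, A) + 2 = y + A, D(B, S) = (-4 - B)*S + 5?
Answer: -34267/82 - I/82 ≈ -417.89 - 0.012195*I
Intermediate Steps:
D(B, S) = 5 + S*(-4 - B) (D(B, S) = S*(-4 - B) + 5 = 5 + S*(-4 - B))
V(y, A) = -2 + A + y (V(y, A) = -2 + (y + A) = -2 + (A + y) = -2 + A + y)
V(1/(√(-8 + 7) + D(-2*3 + 3, -4)), 3) - 1*419 = (-2 + 3 + 1/(√(-8 + 7) + (5 - 4*(-4) - 1*(-2*3 + 3)*(-4)))) - 1*419 = (-2 + 3 + 1/(√(-1) + (5 + 16 - 1*(-6 + 3)*(-4)))) - 419 = (-2 + 3 + 1/(I + (5 + 16 - 1*(-3)*(-4)))) - 419 = (-2 + 3 + 1/(I + (5 + 16 - 12))) - 419 = (-2 + 3 + 1/(I + 9)) - 419 = (-2 + 3 + 1/(9 + I)) - 419 = (-2 + 3 + (9 - I)/82) - 419 = (1 + (9 - I)/82) - 419 = -418 + (9 - I)/82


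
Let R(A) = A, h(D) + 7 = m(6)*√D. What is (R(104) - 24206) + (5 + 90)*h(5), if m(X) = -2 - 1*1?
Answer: -24767 - 285*√5 ≈ -25404.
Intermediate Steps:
m(X) = -3 (m(X) = -2 - 1 = -3)
h(D) = -7 - 3*√D
(R(104) - 24206) + (5 + 90)*h(5) = (104 - 24206) + (5 + 90)*(-7 - 3*√5) = -24102 + 95*(-7 - 3*√5) = -24102 + (-665 - 285*√5) = -24767 - 285*√5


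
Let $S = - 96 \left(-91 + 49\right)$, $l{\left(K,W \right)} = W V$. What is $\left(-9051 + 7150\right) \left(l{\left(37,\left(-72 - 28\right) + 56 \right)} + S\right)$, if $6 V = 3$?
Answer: $-7623010$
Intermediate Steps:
$V = \frac{1}{2}$ ($V = \frac{1}{6} \cdot 3 = \frac{1}{2} \approx 0.5$)
$l{\left(K,W \right)} = \frac{W}{2}$ ($l{\left(K,W \right)} = W \frac{1}{2} = \frac{W}{2}$)
$S = 4032$ ($S = \left(-96\right) \left(-42\right) = 4032$)
$\left(-9051 + 7150\right) \left(l{\left(37,\left(-72 - 28\right) + 56 \right)} + S\right) = \left(-9051 + 7150\right) \left(\frac{\left(-72 - 28\right) + 56}{2} + 4032\right) = - 1901 \left(\frac{-100 + 56}{2} + 4032\right) = - 1901 \left(\frac{1}{2} \left(-44\right) + 4032\right) = - 1901 \left(-22 + 4032\right) = \left(-1901\right) 4010 = -7623010$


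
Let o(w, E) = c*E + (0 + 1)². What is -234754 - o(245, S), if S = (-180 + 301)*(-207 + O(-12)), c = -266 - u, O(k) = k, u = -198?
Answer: -2036687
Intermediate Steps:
c = -68 (c = -266 - 1*(-198) = -266 + 198 = -68)
S = -26499 (S = (-180 + 301)*(-207 - 12) = 121*(-219) = -26499)
o(w, E) = 1 - 68*E (o(w, E) = -68*E + (0 + 1)² = -68*E + 1² = -68*E + 1 = 1 - 68*E)
-234754 - o(245, S) = -234754 - (1 - 68*(-26499)) = -234754 - (1 + 1801932) = -234754 - 1*1801933 = -234754 - 1801933 = -2036687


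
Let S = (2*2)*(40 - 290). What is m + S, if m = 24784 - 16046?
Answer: 7738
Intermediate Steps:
m = 8738
S = -1000 (S = 4*(-250) = -1000)
m + S = 8738 - 1000 = 7738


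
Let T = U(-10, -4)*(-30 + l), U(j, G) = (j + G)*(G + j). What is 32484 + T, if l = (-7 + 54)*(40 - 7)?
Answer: 330600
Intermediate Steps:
U(j, G) = (G + j)**2 (U(j, G) = (G + j)*(G + j) = (G + j)**2)
l = 1551 (l = 47*33 = 1551)
T = 298116 (T = (-4 - 10)**2*(-30 + 1551) = (-14)**2*1521 = 196*1521 = 298116)
32484 + T = 32484 + 298116 = 330600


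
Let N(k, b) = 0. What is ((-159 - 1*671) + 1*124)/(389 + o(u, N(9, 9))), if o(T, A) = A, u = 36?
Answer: -706/389 ≈ -1.8149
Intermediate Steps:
((-159 - 1*671) + 1*124)/(389 + o(u, N(9, 9))) = ((-159 - 1*671) + 1*124)/(389 + 0) = ((-159 - 671) + 124)/389 = (-830 + 124)*(1/389) = -706*1/389 = -706/389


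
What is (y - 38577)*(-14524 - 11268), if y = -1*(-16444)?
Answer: 570854336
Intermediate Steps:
y = 16444
(y - 38577)*(-14524 - 11268) = (16444 - 38577)*(-14524 - 11268) = -22133*(-25792) = 570854336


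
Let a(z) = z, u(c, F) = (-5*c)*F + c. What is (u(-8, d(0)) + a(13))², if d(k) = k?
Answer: 25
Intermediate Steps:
u(c, F) = c - 5*F*c (u(c, F) = -5*F*c + c = c - 5*F*c)
(u(-8, d(0)) + a(13))² = (-8*(1 - 5*0) + 13)² = (-8*(1 + 0) + 13)² = (-8*1 + 13)² = (-8 + 13)² = 5² = 25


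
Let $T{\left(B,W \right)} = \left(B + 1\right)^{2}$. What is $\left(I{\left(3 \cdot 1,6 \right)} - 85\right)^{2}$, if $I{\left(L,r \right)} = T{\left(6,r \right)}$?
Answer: $1296$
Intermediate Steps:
$T{\left(B,W \right)} = \left(1 + B\right)^{2}$
$I{\left(L,r \right)} = 49$ ($I{\left(L,r \right)} = \left(1 + 6\right)^{2} = 7^{2} = 49$)
$\left(I{\left(3 \cdot 1,6 \right)} - 85\right)^{2} = \left(49 - 85\right)^{2} = \left(-36\right)^{2} = 1296$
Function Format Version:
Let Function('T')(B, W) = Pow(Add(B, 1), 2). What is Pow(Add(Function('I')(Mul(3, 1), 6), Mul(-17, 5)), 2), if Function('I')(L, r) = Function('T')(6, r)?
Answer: 1296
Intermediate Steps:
Function('T')(B, W) = Pow(Add(1, B), 2)
Function('I')(L, r) = 49 (Function('I')(L, r) = Pow(Add(1, 6), 2) = Pow(7, 2) = 49)
Pow(Add(Function('I')(Mul(3, 1), 6), Mul(-17, 5)), 2) = Pow(Add(49, Mul(-17, 5)), 2) = Pow(Add(49, -85), 2) = Pow(-36, 2) = 1296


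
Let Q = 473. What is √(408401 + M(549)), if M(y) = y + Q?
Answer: √409423 ≈ 639.86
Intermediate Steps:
M(y) = 473 + y (M(y) = y + 473 = 473 + y)
√(408401 + M(549)) = √(408401 + (473 + 549)) = √(408401 + 1022) = √409423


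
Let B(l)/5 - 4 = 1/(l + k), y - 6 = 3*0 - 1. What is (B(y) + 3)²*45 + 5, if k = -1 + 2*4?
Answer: 394885/16 ≈ 24680.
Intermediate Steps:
y = 5 (y = 6 + (3*0 - 1) = 6 + (0 - 1) = 6 - 1 = 5)
k = 7 (k = -1 + 8 = 7)
B(l) = 20 + 5/(7 + l) (B(l) = 20 + 5/(l + 7) = 20 + 5/(7 + l))
(B(y) + 3)²*45 + 5 = (5*(29 + 4*5)/(7 + 5) + 3)²*45 + 5 = (5*(29 + 20)/12 + 3)²*45 + 5 = (5*(1/12)*49 + 3)²*45 + 5 = (245/12 + 3)²*45 + 5 = (281/12)²*45 + 5 = (78961/144)*45 + 5 = 394805/16 + 5 = 394885/16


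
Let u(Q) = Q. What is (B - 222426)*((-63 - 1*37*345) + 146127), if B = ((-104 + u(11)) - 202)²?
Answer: -18048817899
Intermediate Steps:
B = 87025 (B = ((-104 + 11) - 202)² = (-93 - 202)² = (-295)² = 87025)
(B - 222426)*((-63 - 1*37*345) + 146127) = (87025 - 222426)*((-63 - 1*37*345) + 146127) = -135401*((-63 - 37*345) + 146127) = -135401*((-63 - 12765) + 146127) = -135401*(-12828 + 146127) = -135401*133299 = -18048817899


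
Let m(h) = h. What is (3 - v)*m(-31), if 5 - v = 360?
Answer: -11098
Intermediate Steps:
v = -355 (v = 5 - 1*360 = 5 - 360 = -355)
(3 - v)*m(-31) = (3 - 1*(-355))*(-31) = (3 + 355)*(-31) = 358*(-31) = -11098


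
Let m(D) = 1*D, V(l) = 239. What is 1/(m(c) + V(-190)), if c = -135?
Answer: 1/104 ≈ 0.0096154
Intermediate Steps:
m(D) = D
1/(m(c) + V(-190)) = 1/(-135 + 239) = 1/104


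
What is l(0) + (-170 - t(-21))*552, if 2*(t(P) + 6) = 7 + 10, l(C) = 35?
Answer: -95185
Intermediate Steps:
t(P) = 5/2 (t(P) = -6 + (7 + 10)/2 = -6 + (½)*17 = -6 + 17/2 = 5/2)
l(0) + (-170 - t(-21))*552 = 35 + (-170 - 1*5/2)*552 = 35 + (-170 - 5/2)*552 = 35 - 345/2*552 = 35 - 95220 = -95185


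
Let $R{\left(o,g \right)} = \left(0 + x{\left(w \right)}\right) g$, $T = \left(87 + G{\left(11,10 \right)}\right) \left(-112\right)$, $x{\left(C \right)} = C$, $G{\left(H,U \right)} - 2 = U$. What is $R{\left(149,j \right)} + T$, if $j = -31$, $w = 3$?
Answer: $-11181$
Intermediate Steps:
$G{\left(H,U \right)} = 2 + U$
$T = -11088$ ($T = \left(87 + \left(2 + 10\right)\right) \left(-112\right) = \left(87 + 12\right) \left(-112\right) = 99 \left(-112\right) = -11088$)
$R{\left(o,g \right)} = 3 g$ ($R{\left(o,g \right)} = \left(0 + 3\right) g = 3 g$)
$R{\left(149,j \right)} + T = 3 \left(-31\right) - 11088 = -93 - 11088 = -11181$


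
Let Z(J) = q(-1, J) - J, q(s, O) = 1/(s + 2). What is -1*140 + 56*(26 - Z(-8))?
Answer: 812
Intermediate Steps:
q(s, O) = 1/(2 + s)
Z(J) = 1 - J (Z(J) = 1/(2 - 1) - J = 1/1 - J = 1 - J)
-1*140 + 56*(26 - Z(-8)) = -1*140 + 56*(26 - (1 - 1*(-8))) = -140 + 56*(26 - (1 + 8)) = -140 + 56*(26 - 1*9) = -140 + 56*(26 - 9) = -140 + 56*17 = -140 + 952 = 812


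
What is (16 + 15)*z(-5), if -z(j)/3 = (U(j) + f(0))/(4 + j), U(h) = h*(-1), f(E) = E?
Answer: 465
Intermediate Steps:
U(h) = -h
z(j) = 3*j/(4 + j) (z(j) = -3*(-j + 0)/(4 + j) = -3*(-j)/(4 + j) = -(-3)*j/(4 + j) = 3*j/(4 + j))
(16 + 15)*z(-5) = (16 + 15)*(3*(-5)/(4 - 5)) = 31*(3*(-5)/(-1)) = 31*(3*(-5)*(-1)) = 31*15 = 465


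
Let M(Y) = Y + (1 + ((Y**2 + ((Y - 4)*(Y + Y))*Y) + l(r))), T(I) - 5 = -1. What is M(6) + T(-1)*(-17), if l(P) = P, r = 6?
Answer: 125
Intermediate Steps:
T(I) = 4 (T(I) = 5 - 1 = 4)
M(Y) = 7 + Y + Y**2 + 2*Y**2*(-4 + Y) (M(Y) = Y + (1 + ((Y**2 + ((Y - 4)*(Y + Y))*Y) + 6)) = Y + (1 + ((Y**2 + ((-4 + Y)*(2*Y))*Y) + 6)) = Y + (1 + ((Y**2 + (2*Y*(-4 + Y))*Y) + 6)) = Y + (1 + ((Y**2 + 2*Y**2*(-4 + Y)) + 6)) = Y + (1 + (6 + Y**2 + 2*Y**2*(-4 + Y))) = Y + (7 + Y**2 + 2*Y**2*(-4 + Y)) = 7 + Y + Y**2 + 2*Y**2*(-4 + Y))
M(6) + T(-1)*(-17) = (7 + 6 - 7*6**2 + 2*6**3) + 4*(-17) = (7 + 6 - 7*36 + 2*216) - 68 = (7 + 6 - 252 + 432) - 68 = 193 - 68 = 125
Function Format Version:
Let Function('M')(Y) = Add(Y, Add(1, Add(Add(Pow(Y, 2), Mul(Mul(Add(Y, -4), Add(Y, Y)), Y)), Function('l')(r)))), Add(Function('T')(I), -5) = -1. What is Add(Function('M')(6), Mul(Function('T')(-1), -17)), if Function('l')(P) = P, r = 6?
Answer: 125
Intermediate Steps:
Function('T')(I) = 4 (Function('T')(I) = Add(5, -1) = 4)
Function('M')(Y) = Add(7, Y, Pow(Y, 2), Mul(2, Pow(Y, 2), Add(-4, Y))) (Function('M')(Y) = Add(Y, Add(1, Add(Add(Pow(Y, 2), Mul(Mul(Add(Y, -4), Add(Y, Y)), Y)), 6))) = Add(Y, Add(1, Add(Add(Pow(Y, 2), Mul(Mul(Add(-4, Y), Mul(2, Y)), Y)), 6))) = Add(Y, Add(1, Add(Add(Pow(Y, 2), Mul(Mul(2, Y, Add(-4, Y)), Y)), 6))) = Add(Y, Add(1, Add(Add(Pow(Y, 2), Mul(2, Pow(Y, 2), Add(-4, Y))), 6))) = Add(Y, Add(1, Add(6, Pow(Y, 2), Mul(2, Pow(Y, 2), Add(-4, Y))))) = Add(Y, Add(7, Pow(Y, 2), Mul(2, Pow(Y, 2), Add(-4, Y)))) = Add(7, Y, Pow(Y, 2), Mul(2, Pow(Y, 2), Add(-4, Y))))
Add(Function('M')(6), Mul(Function('T')(-1), -17)) = Add(Add(7, 6, Mul(-7, Pow(6, 2)), Mul(2, Pow(6, 3))), Mul(4, -17)) = Add(Add(7, 6, Mul(-7, 36), Mul(2, 216)), -68) = Add(Add(7, 6, -252, 432), -68) = Add(193, -68) = 125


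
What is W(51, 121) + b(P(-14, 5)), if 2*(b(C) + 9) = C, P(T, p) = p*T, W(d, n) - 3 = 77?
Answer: 36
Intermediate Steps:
W(d, n) = 80 (W(d, n) = 3 + 77 = 80)
P(T, p) = T*p
b(C) = -9 + C/2
W(51, 121) + b(P(-14, 5)) = 80 + (-9 + (-14*5)/2) = 80 + (-9 + (½)*(-70)) = 80 + (-9 - 35) = 80 - 44 = 36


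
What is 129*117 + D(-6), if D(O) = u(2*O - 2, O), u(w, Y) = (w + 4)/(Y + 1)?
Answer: 15095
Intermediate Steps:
u(w, Y) = (4 + w)/(1 + Y)
D(O) = (2 + 2*O)/(1 + O) (D(O) = (4 + (2*O - 2))/(1 + O) = (4 + (-2 + 2*O))/(1 + O) = (2 + 2*O)/(1 + O))
129*117 + D(-6) = 129*117 + 2 = 15093 + 2 = 15095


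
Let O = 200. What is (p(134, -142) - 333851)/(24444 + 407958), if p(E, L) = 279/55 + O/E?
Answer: -615108371/796700685 ≈ -0.77207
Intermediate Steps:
p(E, L) = 279/55 + 200/E
(p(134, -142) - 333851)/(24444 + 407958) = ((279/55 + 200/134) - 333851)/(24444 + 407958) = ((279/55 + 200*(1/134)) - 333851)/432402 = ((279/55 + 100/67) - 333851)*(1/432402) = (24193/3685 - 333851)*(1/432402) = -1230216742/3685*1/432402 = -615108371/796700685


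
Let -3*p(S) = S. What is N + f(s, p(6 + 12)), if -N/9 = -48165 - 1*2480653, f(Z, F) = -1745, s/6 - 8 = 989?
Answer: 22757617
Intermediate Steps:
p(S) = -S/3
s = 5982 (s = 48 + 6*989 = 48 + 5934 = 5982)
N = 22759362 (N = -9*(-48165 - 1*2480653) = -9*(-48165 - 2480653) = -9*(-2528818) = 22759362)
N + f(s, p(6 + 12)) = 22759362 - 1745 = 22757617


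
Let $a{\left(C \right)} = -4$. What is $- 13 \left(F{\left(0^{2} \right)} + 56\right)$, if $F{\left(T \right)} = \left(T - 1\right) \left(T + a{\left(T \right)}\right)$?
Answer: $-780$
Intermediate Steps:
$F{\left(T \right)} = \left(-1 + T\right) \left(-4 + T\right)$ ($F{\left(T \right)} = \left(T - 1\right) \left(T - 4\right) = \left(-1 + T\right) \left(-4 + T\right)$)
$- 13 \left(F{\left(0^{2} \right)} + 56\right) = - 13 \left(\left(4 + \left(0^{2}\right)^{2} - 5 \cdot 0^{2}\right) + 56\right) = - 13 \left(\left(4 + 0^{2} - 0\right) + 56\right) = - 13 \left(\left(4 + 0 + 0\right) + 56\right) = - 13 \left(4 + 56\right) = \left(-13\right) 60 = -780$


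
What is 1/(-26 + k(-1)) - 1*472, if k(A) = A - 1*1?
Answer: -13217/28 ≈ -472.04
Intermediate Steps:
k(A) = -1 + A (k(A) = A - 1 = -1 + A)
1/(-26 + k(-1)) - 1*472 = 1/(-26 + (-1 - 1)) - 1*472 = 1/(-26 - 2) - 472 = 1/(-28) - 472 = -1/28 - 472 = -13217/28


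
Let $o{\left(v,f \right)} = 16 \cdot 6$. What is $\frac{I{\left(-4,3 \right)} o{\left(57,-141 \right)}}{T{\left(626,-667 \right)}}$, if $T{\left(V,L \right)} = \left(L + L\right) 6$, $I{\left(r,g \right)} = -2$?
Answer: $\frac{16}{667} \approx 0.023988$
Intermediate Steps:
$o{\left(v,f \right)} = 96$
$T{\left(V,L \right)} = 12 L$ ($T{\left(V,L \right)} = 2 L 6 = 12 L$)
$\frac{I{\left(-4,3 \right)} o{\left(57,-141 \right)}}{T{\left(626,-667 \right)}} = \frac{\left(-2\right) 96}{12 \left(-667\right)} = - \frac{192}{-8004} = \left(-192\right) \left(- \frac{1}{8004}\right) = \frac{16}{667}$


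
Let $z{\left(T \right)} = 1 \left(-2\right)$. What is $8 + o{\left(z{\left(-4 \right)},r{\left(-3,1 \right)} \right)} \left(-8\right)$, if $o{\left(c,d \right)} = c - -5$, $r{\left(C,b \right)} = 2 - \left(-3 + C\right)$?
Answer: $-16$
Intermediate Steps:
$r{\left(C,b \right)} = 5 - C$
$z{\left(T \right)} = -2$
$o{\left(c,d \right)} = 5 + c$ ($o{\left(c,d \right)} = c + 5 = 5 + c$)
$8 + o{\left(z{\left(-4 \right)},r{\left(-3,1 \right)} \right)} \left(-8\right) = 8 + \left(5 - 2\right) \left(-8\right) = 8 + 3 \left(-8\right) = 8 - 24 = -16$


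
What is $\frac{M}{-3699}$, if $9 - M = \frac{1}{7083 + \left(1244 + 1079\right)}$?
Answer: $- \frac{84653}{34792794} \approx -0.0024331$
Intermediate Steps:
$M = \frac{84653}{9406}$ ($M = 9 - \frac{1}{7083 + \left(1244 + 1079\right)} = 9 - \frac{1}{7083 + 2323} = 9 - \frac{1}{9406} = \frac{84653}{9406} \approx 8.9999$)
$\frac{M}{-3699} = \frac{84653}{9406 \left(-3699\right)} = \frac{84653}{9406} \left(- \frac{1}{3699}\right) = - \frac{84653}{34792794}$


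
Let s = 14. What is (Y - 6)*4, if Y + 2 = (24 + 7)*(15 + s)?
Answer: 3564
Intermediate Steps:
Y = 897 (Y = -2 + (24 + 7)*(15 + 14) = -2 + 31*29 = -2 + 899 = 897)
(Y - 6)*4 = (897 - 6)*4 = 891*4 = 3564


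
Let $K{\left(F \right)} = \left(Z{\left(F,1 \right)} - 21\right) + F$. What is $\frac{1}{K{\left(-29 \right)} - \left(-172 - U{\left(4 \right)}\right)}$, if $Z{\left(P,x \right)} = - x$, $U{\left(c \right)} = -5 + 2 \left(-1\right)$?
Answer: $\frac{1}{114} \approx 0.0087719$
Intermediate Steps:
$U{\left(c \right)} = -7$ ($U{\left(c \right)} = -5 - 2 = -7$)
$K{\left(F \right)} = -22 + F$ ($K{\left(F \right)} = \left(\left(-1\right) 1 - 21\right) + F = \left(-1 - 21\right) + F = -22 + F$)
$\frac{1}{K{\left(-29 \right)} - \left(-172 - U{\left(4 \right)}\right)} = \frac{1}{\left(-22 - 29\right) - -165} = \frac{1}{-51 + \left(\left(-2169 + 2325\right) + \left(-7 + 16\right)\right)} = \frac{1}{-51 + \left(156 + 9\right)} = \frac{1}{-51 + 165} = \frac{1}{114}$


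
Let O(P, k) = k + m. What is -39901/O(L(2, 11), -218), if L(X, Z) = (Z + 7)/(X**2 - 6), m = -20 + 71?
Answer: 39901/167 ≈ 238.93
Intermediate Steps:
m = 51
L(X, Z) = (7 + Z)/(-6 + X**2)
O(P, k) = 51 + k (O(P, k) = k + 51 = 51 + k)
-39901/O(L(2, 11), -218) = -39901/(51 - 218) = -39901/(-167) = -39901*(-1/167) = 39901/167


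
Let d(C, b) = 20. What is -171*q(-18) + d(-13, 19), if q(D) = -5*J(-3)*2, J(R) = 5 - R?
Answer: 13700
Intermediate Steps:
q(D) = -80 (q(D) = -5*(5 - 1*(-3))*2 = -5*(5 + 3)*2 = -5*8*2 = -40*2 = -80)
-171*q(-18) + d(-13, 19) = -171*(-80) + 20 = 13680 + 20 = 13700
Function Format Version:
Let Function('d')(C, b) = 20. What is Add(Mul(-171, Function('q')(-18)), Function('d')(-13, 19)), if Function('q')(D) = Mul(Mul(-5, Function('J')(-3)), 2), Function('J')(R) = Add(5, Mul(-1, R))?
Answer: 13700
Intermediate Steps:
Function('q')(D) = -80 (Function('q')(D) = Mul(Mul(-5, Add(5, Mul(-1, -3))), 2) = Mul(Mul(-5, Add(5, 3)), 2) = Mul(Mul(-5, 8), 2) = Mul(-40, 2) = -80)
Add(Mul(-171, Function('q')(-18)), Function('d')(-13, 19)) = Add(Mul(-171, -80), 20) = Add(13680, 20) = 13700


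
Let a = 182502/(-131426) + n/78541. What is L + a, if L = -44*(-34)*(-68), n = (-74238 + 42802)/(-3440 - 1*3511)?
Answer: -3649567863745883797/35875256059083 ≈ -1.0173e+5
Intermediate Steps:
n = 31436/6951 (n = -31436/(-3440 - 3511) = -31436/(-6951) = -31436*(-1/6951) = 31436/6951 ≈ 4.5225)
L = -101728 (L = 1496*(-68) = -101728)
a = -49815367488373/35875256059083 (a = 182502/(-131426) + (31436/6951)/78541 = 182502*(-1/131426) + (31436/6951)*(1/78541) = -91251/65713 + 31436/545938491 = -49815367488373/35875256059083 ≈ -1.3886)
L + a = -101728 - 49815367488373/35875256059083 = -3649567863745883797/35875256059083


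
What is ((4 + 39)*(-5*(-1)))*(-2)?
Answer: -430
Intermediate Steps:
((4 + 39)*(-5*(-1)))*(-2) = (43*5)*(-2) = 215*(-2) = -430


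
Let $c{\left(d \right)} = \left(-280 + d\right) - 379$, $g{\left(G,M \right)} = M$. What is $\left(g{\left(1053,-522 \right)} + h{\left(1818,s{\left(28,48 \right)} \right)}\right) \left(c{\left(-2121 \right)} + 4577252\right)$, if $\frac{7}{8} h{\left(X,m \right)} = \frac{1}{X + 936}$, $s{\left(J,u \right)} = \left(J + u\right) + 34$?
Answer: $- \frac{1096033470928}{459} \approx -2.3879 \cdot 10^{9}$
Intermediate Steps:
$s{\left(J,u \right)} = 34 + J + u$
$c{\left(d \right)} = -659 + d$
$h{\left(X,m \right)} = \frac{8}{7 \left(936 + X\right)}$ ($h{\left(X,m \right)} = \frac{8}{7 \left(X + 936\right)} = \frac{8}{7 \left(936 + X\right)}$)
$\left(g{\left(1053,-522 \right)} + h{\left(1818,s{\left(28,48 \right)} \right)}\right) \left(c{\left(-2121 \right)} + 4577252\right) = \left(-522 + \frac{8}{7 \left(936 + 1818\right)}\right) \left(\left(-659 - 2121\right) + 4577252\right) = \left(-522 + \frac{8}{7 \cdot 2754}\right) \left(-2780 + 4577252\right) = \left(-522 + \frac{8}{7} \cdot \frac{1}{2754}\right) 4574472 = \left(-522 + \frac{4}{9639}\right) 4574472 = \left(- \frac{5031554}{9639}\right) 4574472 = - \frac{1096033470928}{459}$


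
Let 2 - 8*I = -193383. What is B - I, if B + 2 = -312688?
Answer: -2694905/8 ≈ -3.3686e+5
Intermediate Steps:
I = 193385/8 (I = ¼ - ⅛*(-193383) = ¼ + 193383/8 = 193385/8 ≈ 24173.)
B = -312690 (B = -2 - 312688 = -312690)
B - I = -312690 - 1*193385/8 = -312690 - 193385/8 = -2694905/8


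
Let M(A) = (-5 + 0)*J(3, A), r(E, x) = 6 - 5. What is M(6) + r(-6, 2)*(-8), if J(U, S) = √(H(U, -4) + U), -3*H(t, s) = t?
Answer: -8 - 5*√2 ≈ -15.071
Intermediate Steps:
r(E, x) = 1
H(t, s) = -t/3
J(U, S) = √6*√U/3 (J(U, S) = √(-U/3 + U) = √(2*U/3) = √6*√U/3)
M(A) = -5*√2 (M(A) = (-5 + 0)*(√6*√3/3) = -5*√2)
M(6) + r(-6, 2)*(-8) = -5*√2 + 1*(-8) = -5*√2 - 8 = -8 - 5*√2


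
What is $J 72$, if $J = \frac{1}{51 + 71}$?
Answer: $\frac{36}{61} \approx 0.59016$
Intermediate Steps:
$J = \frac{1}{122} \approx 0.0081967$
$J 72 = \frac{1}{122} \cdot 72 = \frac{36}{61}$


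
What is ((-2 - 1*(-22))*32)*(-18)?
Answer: -11520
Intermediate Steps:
((-2 - 1*(-22))*32)*(-18) = ((-2 + 22)*32)*(-18) = (20*32)*(-18) = 640*(-18) = -11520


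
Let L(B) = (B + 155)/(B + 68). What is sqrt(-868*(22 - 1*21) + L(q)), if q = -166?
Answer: I*sqrt(170106)/14 ≈ 29.46*I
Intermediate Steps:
L(B) = (155 + B)/(68 + B)
sqrt(-868*(22 - 1*21) + L(q)) = sqrt(-868*(22 - 1*21) + (155 - 166)/(68 - 166)) = sqrt(-868*(22 - 21) - 11/(-98)) = sqrt(-868*1 - 1/98*(-11)) = sqrt(-868 + 11/98) = sqrt(-85053/98) = I*sqrt(170106)/14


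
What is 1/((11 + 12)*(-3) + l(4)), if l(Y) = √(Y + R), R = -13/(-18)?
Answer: -1242/85613 - 3*√170/85613 ≈ -0.014964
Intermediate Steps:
R = 13/18 (R = -13*(-1/18) = 13/18 ≈ 0.72222)
l(Y) = √(13/18 + Y) (l(Y) = √(Y + 13/18) = √(13/18 + Y))
1/((11 + 12)*(-3) + l(4)) = 1/((11 + 12)*(-3) + √(26 + 36*4)/6) = 1/(23*(-3) + √(26 + 144)/6) = 1/(-69 + √170/6)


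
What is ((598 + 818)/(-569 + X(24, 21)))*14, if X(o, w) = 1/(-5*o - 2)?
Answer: -345504/9917 ≈ -34.840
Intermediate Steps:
X(o, w) = 1/(-2 - 5*o)
((598 + 818)/(-569 + X(24, 21)))*14 = ((598 + 818)/(-569 - 1/(2 + 5*24)))*14 = (1416/(-569 - 1/(2 + 120)))*14 = (1416/(-569 - 1/122))*14 = (1416/(-69419/122))*14 = (1416*(-122/69419))*14 = -172752/69419*14 = -345504/9917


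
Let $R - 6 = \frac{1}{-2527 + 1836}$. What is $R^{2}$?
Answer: $\frac{17181025}{477481} \approx 35.983$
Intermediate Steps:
$R = \frac{4145}{691}$ ($R = 6 + \frac{1}{-2527 + 1836} = 6 + \frac{1}{-691} = 6 - \frac{1}{691} = \frac{4145}{691} \approx 5.9986$)
$R^{2} = \left(\frac{4145}{691}\right)^{2} = \frac{17181025}{477481}$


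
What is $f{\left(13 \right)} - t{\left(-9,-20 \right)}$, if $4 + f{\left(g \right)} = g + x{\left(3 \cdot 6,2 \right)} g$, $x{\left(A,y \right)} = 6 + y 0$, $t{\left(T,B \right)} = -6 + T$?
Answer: $102$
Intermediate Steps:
$x{\left(A,y \right)} = 6$ ($x{\left(A,y \right)} = 6 + 0 = 6$)
$f{\left(g \right)} = -4 + 7 g$ ($f{\left(g \right)} = -4 + \left(g + 6 g\right) = -4 + 7 g$)
$f{\left(13 \right)} - t{\left(-9,-20 \right)} = \left(-4 + 7 \cdot 13\right) - \left(-6 - 9\right) = \left(-4 + 91\right) - -15 = 87 + 15 = 102$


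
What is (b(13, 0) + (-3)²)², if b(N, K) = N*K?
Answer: 81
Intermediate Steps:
b(N, K) = K*N
(b(13, 0) + (-3)²)² = (0*13 + (-3)²)² = (0 + 9)² = 9² = 81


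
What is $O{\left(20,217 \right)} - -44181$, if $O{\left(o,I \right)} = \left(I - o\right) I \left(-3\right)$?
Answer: $-84066$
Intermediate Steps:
$O{\left(o,I \right)} = - 3 I \left(I - o\right)$ ($O{\left(o,I \right)} = I \left(I - o\right) \left(-3\right) = - 3 I \left(I - o\right)$)
$O{\left(20,217 \right)} - -44181 = 3 \cdot 217 \left(20 - 217\right) - -44181 = 3 \cdot 217 \left(20 - 217\right) + 44181 = 3 \cdot 217 \left(-197\right) + 44181 = -128247 + 44181 = -84066$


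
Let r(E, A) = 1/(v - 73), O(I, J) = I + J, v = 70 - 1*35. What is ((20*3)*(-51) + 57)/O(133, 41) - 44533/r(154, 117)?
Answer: 98149731/58 ≈ 1.6922e+6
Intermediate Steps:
v = 35 (v = 70 - 35 = 35)
r(E, A) = -1/38 (r(E, A) = 1/(35 - 73) = 1/(-38) = -1/38)
((20*3)*(-51) + 57)/O(133, 41) - 44533/r(154, 117) = ((20*3)*(-51) + 57)/(133 + 41) - 44533/(-1/38) = (60*(-51) + 57)/174 - 44533*(-38) = (-3060 + 57)*(1/174) + 1692254 = -3003*1/174 + 1692254 = -1001/58 + 1692254 = 98149731/58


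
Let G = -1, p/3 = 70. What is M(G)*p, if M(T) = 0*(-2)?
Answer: 0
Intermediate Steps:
p = 210 (p = 3*70 = 210)
M(T) = 0
M(G)*p = 0*210 = 0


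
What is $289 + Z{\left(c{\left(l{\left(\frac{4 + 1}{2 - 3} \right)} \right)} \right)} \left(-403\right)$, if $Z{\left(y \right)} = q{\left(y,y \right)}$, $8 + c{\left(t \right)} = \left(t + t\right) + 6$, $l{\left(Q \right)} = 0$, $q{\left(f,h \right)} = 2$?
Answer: $-517$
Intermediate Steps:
$c{\left(t \right)} = -2 + 2 t$ ($c{\left(t \right)} = -8 + \left(\left(t + t\right) + 6\right) = -8 + \left(2 t + 6\right) = -8 + \left(6 + 2 t\right) = -2 + 2 t$)
$Z{\left(y \right)} = 2$
$289 + Z{\left(c{\left(l{\left(\frac{4 + 1}{2 - 3} \right)} \right)} \right)} \left(-403\right) = 289 + 2 \left(-403\right) = 289 - 806 = -517$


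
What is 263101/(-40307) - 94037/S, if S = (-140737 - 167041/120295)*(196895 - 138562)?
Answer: -5302737386559570607/812379317863075864 ≈ -6.5274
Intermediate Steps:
S = -20154794895752/2455 (S = (-140737 - 167041*1/120295)*58333 = (-140737 - 3409/2455)*58333 = -345512744/2455*58333 = -20154794895752/2455 ≈ -8.2097e+9)
263101/(-40307) - 94037/S = 263101/(-40307) - 94037/(-20154794895752/2455) = 263101*(-1/40307) - 94037*(-2455/20154794895752) = -263101/40307 + 230860835/20154794895752 = -5302737386559570607/812379317863075864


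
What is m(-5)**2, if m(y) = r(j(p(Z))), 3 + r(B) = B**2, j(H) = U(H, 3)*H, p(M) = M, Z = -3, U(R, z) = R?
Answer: 6084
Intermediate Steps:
j(H) = H**2 (j(H) = H*H = H**2)
r(B) = -3 + B**2
m(y) = 78 (m(y) = -3 + ((-3)**2)**2 = -3 + 9**2 = -3 + 81 = 78)
m(-5)**2 = 78**2 = 6084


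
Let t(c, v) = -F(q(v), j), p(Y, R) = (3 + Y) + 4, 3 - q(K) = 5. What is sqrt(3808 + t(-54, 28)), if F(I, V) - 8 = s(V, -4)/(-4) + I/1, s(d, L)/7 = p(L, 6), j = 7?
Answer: sqrt(15229)/2 ≈ 61.703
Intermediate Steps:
q(K) = -2 (q(K) = 3 - 1*5 = 3 - 5 = -2)
p(Y, R) = 7 + Y
s(d, L) = 49 + 7*L (s(d, L) = 7*(7 + L) = 49 + 7*L)
F(I, V) = 11/4 + I (F(I, V) = 8 + ((49 + 7*(-4))/(-4) + I/1) = 8 + ((49 - 28)*(-1/4) + I*1) = 8 + (21*(-1/4) + I) = 8 + (-21/4 + I) = 11/4 + I)
t(c, v) = -3/4 (t(c, v) = -(11/4 - 2) = -1*3/4 = -3/4)
sqrt(3808 + t(-54, 28)) = sqrt(3808 - 3/4) = sqrt(15229/4) = sqrt(15229)/2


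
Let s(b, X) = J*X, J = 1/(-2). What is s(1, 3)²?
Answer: 9/4 ≈ 2.2500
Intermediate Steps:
J = -½ ≈ -0.50000
s(b, X) = -X/2
s(1, 3)² = (-½*3)² = (-3/2)² = 9/4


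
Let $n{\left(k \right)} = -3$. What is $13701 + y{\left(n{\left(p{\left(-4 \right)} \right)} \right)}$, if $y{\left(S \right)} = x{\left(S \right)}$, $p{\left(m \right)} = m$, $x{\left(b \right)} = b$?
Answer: $13698$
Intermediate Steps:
$y{\left(S \right)} = S$
$13701 + y{\left(n{\left(p{\left(-4 \right)} \right)} \right)} = 13701 - 3 = 13698$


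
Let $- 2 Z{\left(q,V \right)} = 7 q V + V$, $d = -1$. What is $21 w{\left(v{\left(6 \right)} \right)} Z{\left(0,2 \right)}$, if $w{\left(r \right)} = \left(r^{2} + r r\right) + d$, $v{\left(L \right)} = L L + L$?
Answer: $-74067$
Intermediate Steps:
$v{\left(L \right)} = L + L^{2}$ ($v{\left(L \right)} = L^{2} + L = L + L^{2}$)
$Z{\left(q,V \right)} = - \frac{V}{2} - \frac{7 V q}{2}$ ($Z{\left(q,V \right)} = - \frac{7 q V + V}{2} = - \frac{7 V q + V}{2} = - \frac{V + 7 V q}{2} = - \frac{V}{2} - \frac{7 V q}{2}$)
$w{\left(r \right)} = -1 + 2 r^{2}$ ($w{\left(r \right)} = \left(r^{2} + r r\right) - 1 = \left(r^{2} + r^{2}\right) - 1 = 2 r^{2} - 1 = -1 + 2 r^{2}$)
$21 w{\left(v{\left(6 \right)} \right)} Z{\left(0,2 \right)} = 21 \left(-1 + 2 \left(6 \left(1 + 6\right)\right)^{2}\right) \left(\left(- \frac{1}{2}\right) 2 \left(1 + 7 \cdot 0\right)\right) = 21 \left(-1 + 2 \left(6 \cdot 7\right)^{2}\right) \left(\left(- \frac{1}{2}\right) 2 \left(1 + 0\right)\right) = 21 \left(-1 + 2 \cdot 42^{2}\right) \left(\left(- \frac{1}{2}\right) 2 \cdot 1\right) = 21 \left(-1 + 2 \cdot 1764\right) \left(-1\right) = 21 \left(-1 + 3528\right) \left(-1\right) = 21 \cdot 3527 \left(-1\right) = 74067 \left(-1\right) = -74067$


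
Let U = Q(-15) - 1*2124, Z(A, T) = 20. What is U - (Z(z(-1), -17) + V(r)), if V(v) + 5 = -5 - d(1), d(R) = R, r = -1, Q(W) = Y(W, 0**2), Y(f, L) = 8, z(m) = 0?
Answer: -2125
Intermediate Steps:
Q(W) = 8
V(v) = -11 (V(v) = -5 + (-5 - 1*1) = -5 + (-5 - 1) = -5 - 6 = -11)
U = -2116 (U = 8 - 1*2124 = 8 - 2124 = -2116)
U - (Z(z(-1), -17) + V(r)) = -2116 - (20 - 11) = -2116 - 1*9 = -2116 - 9 = -2125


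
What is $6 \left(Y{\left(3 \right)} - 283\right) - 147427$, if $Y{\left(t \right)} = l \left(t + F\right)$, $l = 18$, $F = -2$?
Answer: $-149017$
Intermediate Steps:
$Y{\left(t \right)} = -36 + 18 t$ ($Y{\left(t \right)} = 18 \left(t - 2\right) = 18 \left(-2 + t\right) = -36 + 18 t$)
$6 \left(Y{\left(3 \right)} - 283\right) - 147427 = 6 \left(\left(-36 + 18 \cdot 3\right) - 283\right) - 147427 = 6 \left(\left(-36 + 54\right) - 283\right) - 147427 = 6 \left(18 - 283\right) - 147427 = 6 \left(-265\right) - 147427 = -1590 - 147427 = -149017$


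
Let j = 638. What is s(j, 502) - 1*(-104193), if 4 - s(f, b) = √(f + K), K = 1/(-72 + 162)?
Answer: 104197 - √574210/30 ≈ 1.0417e+5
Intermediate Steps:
K = 1/90 ≈ 0.011111
s(f, b) = 4 - √(1/90 + f) (s(f, b) = 4 - √(f + 1/90) = 4 - √(1/90 + f))
s(j, 502) - 1*(-104193) = (4 - √(10 + 900*638)/30) - 1*(-104193) = (4 - √(10 + 574200)/30) + 104193 = (4 - √574210/30) + 104193 = 104197 - √574210/30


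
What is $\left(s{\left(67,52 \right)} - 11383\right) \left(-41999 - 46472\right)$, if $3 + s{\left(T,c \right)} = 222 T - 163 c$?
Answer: $441293348$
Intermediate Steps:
$s{\left(T,c \right)} = -3 - 163 c + 222 T$ ($s{\left(T,c \right)} = -3 + \left(222 T - 163 c\right) = -3 + \left(- 163 c + 222 T\right) = -3 - 163 c + 222 T$)
$\left(s{\left(67,52 \right)} - 11383\right) \left(-41999 - 46472\right) = \left(\left(-3 - 8476 + 222 \cdot 67\right) - 11383\right) \left(-41999 - 46472\right) = \left(\left(-3 - 8476 + 14874\right) - 11383\right) \left(-88471\right) = \left(6395 - 11383\right) \left(-88471\right) = \left(-4988\right) \left(-88471\right) = 441293348$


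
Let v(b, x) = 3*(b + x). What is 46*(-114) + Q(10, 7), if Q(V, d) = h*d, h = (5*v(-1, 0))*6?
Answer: -5874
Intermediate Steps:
v(b, x) = 3*b + 3*x
h = -90 (h = (5*(3*(-1) + 3*0))*6 = (5*(-3 + 0))*6 = (5*(-3))*6 = -15*6 = -90)
Q(V, d) = -90*d
46*(-114) + Q(10, 7) = 46*(-114) - 90*7 = -5244 - 630 = -5874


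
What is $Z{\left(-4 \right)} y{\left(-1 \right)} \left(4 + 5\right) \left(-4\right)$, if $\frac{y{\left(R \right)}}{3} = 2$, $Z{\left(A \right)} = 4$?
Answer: $-864$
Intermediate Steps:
$y{\left(R \right)} = 6$ ($y{\left(R \right)} = 3 \cdot 2 = 6$)
$Z{\left(-4 \right)} y{\left(-1 \right)} \left(4 + 5\right) \left(-4\right) = 4 \cdot 6 \left(4 + 5\right) \left(-4\right) = 24 \cdot 9 \left(-4\right) = 24 \left(-36\right) = -864$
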